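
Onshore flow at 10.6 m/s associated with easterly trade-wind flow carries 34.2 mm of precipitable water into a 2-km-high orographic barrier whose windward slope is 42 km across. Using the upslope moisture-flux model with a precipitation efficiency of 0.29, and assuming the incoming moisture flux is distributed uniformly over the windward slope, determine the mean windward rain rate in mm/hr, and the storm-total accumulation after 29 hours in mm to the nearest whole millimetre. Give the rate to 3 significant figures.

Incoming column moisture flux per unit ridge length: F = V × PW = 10.6 × 34.2 = 362.52 mm·m/s.
Spread over the 42 km slope with efficiency ε = 0.29: R = ε·F/W = 0.29 × 362.52 / 42000 m = 2.503e-03 mm/s.
R = 2.503e-03 × 3600 = 9.01 mm/hr.
Over 29 h: total = 9.01 × 29 = 261.29 ≈ 261 mm.

R ≈ 9.01 mm/hr; total ≈ 261 mm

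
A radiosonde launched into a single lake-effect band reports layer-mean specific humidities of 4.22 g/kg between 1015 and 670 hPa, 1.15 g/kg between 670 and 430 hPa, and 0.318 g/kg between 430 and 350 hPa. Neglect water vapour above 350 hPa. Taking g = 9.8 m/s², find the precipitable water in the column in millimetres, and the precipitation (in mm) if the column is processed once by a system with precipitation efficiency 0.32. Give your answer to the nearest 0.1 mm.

PW ≈ 17.9 mm; precipitation ≈ 5.7 mm

Precipitable water is the column-integrated vapour mass per unit area: PW = (1/g) Σ q̄ Δp, with q in kg/kg and Δp in Pa (1 kg/m² of water = 1 mm).
Layer 1015–670 hPa: Δp = 345 hPa = 34500 Pa, q̄ = 0.00422 kg/kg → 0.00422 × 34500 / 9.8 = 14.86 mm
Layer 670–430 hPa: Δp = 240 hPa = 24000 Pa, q̄ = 0.00115 kg/kg → 0.00115 × 24000 / 9.8 = 2.82 mm
Layer 430–350 hPa: Δp = 80 hPa = 8000 Pa, q̄ = 0.000318 kg/kg → 0.000318 × 8000 / 9.8 = 0.26 mm
PW = 14.86 + 2.82 + 0.26 = 17.94 ≈ 17.9 mm.
Precipitation = ε × PW = 0.32 × 17.9 = 5.7 mm.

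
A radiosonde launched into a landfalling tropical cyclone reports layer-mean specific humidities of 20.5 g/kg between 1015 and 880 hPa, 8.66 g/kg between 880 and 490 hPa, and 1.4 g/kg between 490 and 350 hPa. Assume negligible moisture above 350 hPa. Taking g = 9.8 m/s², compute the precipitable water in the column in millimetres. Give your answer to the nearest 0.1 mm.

PW ≈ 64.7 mm

Precipitable water is the column-integrated vapour mass per unit area: PW = (1/g) Σ q̄ Δp, with q in kg/kg and Δp in Pa (1 kg/m² of water = 1 mm).
Layer 1015–880 hPa: Δp = 135 hPa = 13500 Pa, q̄ = 0.0205 kg/kg → 0.0205 × 13500 / 9.8 = 28.24 mm
Layer 880–490 hPa: Δp = 390 hPa = 39000 Pa, q̄ = 0.00866 kg/kg → 0.00866 × 39000 / 9.8 = 34.46 mm
Layer 490–350 hPa: Δp = 140 hPa = 14000 Pa, q̄ = 0.0014 kg/kg → 0.0014 × 14000 / 9.8 = 2.00 mm
PW = 28.24 + 34.46 + 2.00 = 64.70 ≈ 64.7 mm.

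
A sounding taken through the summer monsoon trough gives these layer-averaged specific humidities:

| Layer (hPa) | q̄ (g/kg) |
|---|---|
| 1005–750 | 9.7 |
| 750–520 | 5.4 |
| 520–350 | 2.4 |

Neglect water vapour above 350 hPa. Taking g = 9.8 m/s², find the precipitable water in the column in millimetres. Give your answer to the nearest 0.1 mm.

Precipitable water is the column-integrated vapour mass per unit area: PW = (1/g) Σ q̄ Δp, with q in kg/kg and Δp in Pa (1 kg/m² of water = 1 mm).
Layer 1005–750 hPa: Δp = 255 hPa = 25500 Pa, q̄ = 0.0097 kg/kg → 0.0097 × 25500 / 9.8 = 25.24 mm
Layer 750–520 hPa: Δp = 230 hPa = 23000 Pa, q̄ = 0.0054 kg/kg → 0.0054 × 23000 / 9.8 = 12.67 mm
Layer 520–350 hPa: Δp = 170 hPa = 17000 Pa, q̄ = 0.0024 kg/kg → 0.0024 × 17000 / 9.8 = 4.16 mm
PW = 25.24 + 12.67 + 4.16 = 42.07 ≈ 42.1 mm.

PW ≈ 42.1 mm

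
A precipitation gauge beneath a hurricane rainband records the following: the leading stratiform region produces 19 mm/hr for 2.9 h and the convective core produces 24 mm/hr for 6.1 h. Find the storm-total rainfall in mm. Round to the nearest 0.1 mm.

total ≈ 201.5 mm

Total = Σ Rᵢ Δtᵢ = 19 × 2.9 + 24 × 6.1
      = 55.1 + 146.4 = 201.5 mm.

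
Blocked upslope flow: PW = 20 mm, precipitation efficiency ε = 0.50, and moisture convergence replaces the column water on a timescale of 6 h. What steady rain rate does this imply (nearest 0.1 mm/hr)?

R ≈ 1.7 mm/hr

Each overturning extracts ε × PW = 0.50 × 20 = 10 mm.
Rate = ε·PW / τ = 10 / 6 h = 1.7 mm/hr.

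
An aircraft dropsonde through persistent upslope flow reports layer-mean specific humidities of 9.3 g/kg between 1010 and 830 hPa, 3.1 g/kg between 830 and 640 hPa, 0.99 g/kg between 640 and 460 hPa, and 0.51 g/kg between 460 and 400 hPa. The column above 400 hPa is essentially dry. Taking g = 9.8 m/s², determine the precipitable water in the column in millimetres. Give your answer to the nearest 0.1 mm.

Precipitable water is the column-integrated vapour mass per unit area: PW = (1/g) Σ q̄ Δp, with q in kg/kg and Δp in Pa (1 kg/m² of water = 1 mm).
Layer 1010–830 hPa: Δp = 180 hPa = 18000 Pa, q̄ = 0.0093 kg/kg → 0.0093 × 18000 / 9.8 = 17.08 mm
Layer 830–640 hPa: Δp = 190 hPa = 19000 Pa, q̄ = 0.0031 kg/kg → 0.0031 × 19000 / 9.8 = 6.01 mm
Layer 640–460 hPa: Δp = 180 hPa = 18000 Pa, q̄ = 0.00099 kg/kg → 0.00099 × 18000 / 9.8 = 1.82 mm
Layer 460–400 hPa: Δp = 60 hPa = 6000 Pa, q̄ = 0.00051 kg/kg → 0.00051 × 6000 / 9.8 = 0.31 mm
PW = 17.08 + 6.01 + 1.82 + 0.31 = 25.22 ≈ 25.2 mm.

PW ≈ 25.2 mm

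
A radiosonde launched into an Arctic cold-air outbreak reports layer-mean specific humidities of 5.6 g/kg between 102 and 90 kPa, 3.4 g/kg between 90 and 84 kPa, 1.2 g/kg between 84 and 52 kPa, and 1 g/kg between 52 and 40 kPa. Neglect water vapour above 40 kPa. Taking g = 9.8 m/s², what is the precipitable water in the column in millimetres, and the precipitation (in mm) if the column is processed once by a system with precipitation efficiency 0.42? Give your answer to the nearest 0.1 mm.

PW ≈ 14.1 mm; precipitation ≈ 5.9 mm

Precipitable water is the column-integrated vapour mass per unit area: PW = (1/g) Σ q̄ Δp, with q in kg/kg and Δp in Pa (1 kg/m² of water = 1 mm).
Layer 102–90 kPa: Δp = 120 hPa = 12000 Pa, q̄ = 0.0056 kg/kg → 0.0056 × 12000 / 9.8 = 6.86 mm
Layer 90–84 kPa: Δp = 60 hPa = 6000 Pa, q̄ = 0.0034 kg/kg → 0.0034 × 6000 / 9.8 = 2.08 mm
Layer 84–52 kPa: Δp = 320 hPa = 32000 Pa, q̄ = 0.0012 kg/kg → 0.0012 × 32000 / 9.8 = 3.92 mm
Layer 52–40 kPa: Δp = 120 hPa = 12000 Pa, q̄ = 0.001 kg/kg → 0.001 × 12000 / 9.8 = 1.22 mm
PW = 6.86 + 2.08 + 3.92 + 1.22 = 14.08 ≈ 14.1 mm.
Precipitation = ε × PW = 0.42 × 14.1 = 5.9 mm.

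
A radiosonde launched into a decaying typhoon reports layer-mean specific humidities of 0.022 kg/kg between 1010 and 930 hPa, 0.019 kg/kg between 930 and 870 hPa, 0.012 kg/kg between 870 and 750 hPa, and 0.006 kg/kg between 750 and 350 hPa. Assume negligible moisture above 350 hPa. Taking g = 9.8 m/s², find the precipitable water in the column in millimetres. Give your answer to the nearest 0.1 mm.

Precipitable water is the column-integrated vapour mass per unit area: PW = (1/g) Σ q̄ Δp, with q in kg/kg and Δp in Pa (1 kg/m² of water = 1 mm).
Layer 1010–930 hPa: Δp = 80 hPa = 8000 Pa, q̄ = 0.022 kg/kg → 0.022 × 8000 / 9.8 = 17.96 mm
Layer 930–870 hPa: Δp = 60 hPa = 6000 Pa, q̄ = 0.019 kg/kg → 0.019 × 6000 / 9.8 = 11.63 mm
Layer 870–750 hPa: Δp = 120 hPa = 12000 Pa, q̄ = 0.012 kg/kg → 0.012 × 12000 / 9.8 = 14.69 mm
Layer 750–350 hPa: Δp = 400 hPa = 40000 Pa, q̄ = 0.006 kg/kg → 0.006 × 40000 / 9.8 = 24.49 mm
PW = 17.96 + 11.63 + 14.69 + 24.49 = 68.77 ≈ 68.8 mm.

PW ≈ 68.8 mm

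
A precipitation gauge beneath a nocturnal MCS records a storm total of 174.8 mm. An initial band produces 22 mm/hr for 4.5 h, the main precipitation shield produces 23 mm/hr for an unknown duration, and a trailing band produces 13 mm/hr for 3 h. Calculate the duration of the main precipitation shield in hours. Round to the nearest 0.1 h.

Known phases: 22 × 4.5 + 13 × 3 = 99 + 39 = 138 mm.
Remaining depth = 174.8 − 138 = 36.8 mm.
Duration = 36.8 / 23 = 1.6 h.

duration ≈ 1.6 h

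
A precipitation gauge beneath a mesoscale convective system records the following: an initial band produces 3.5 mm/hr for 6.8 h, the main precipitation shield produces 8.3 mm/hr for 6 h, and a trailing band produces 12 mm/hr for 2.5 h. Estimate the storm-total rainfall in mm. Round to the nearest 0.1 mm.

total ≈ 103.6 mm

Total = Σ Rᵢ Δtᵢ = 3.5 × 6.8 + 8.3 × 6 + 12 × 2.5
      = 23.8 + 49.8 + 30 = 103.6 mm.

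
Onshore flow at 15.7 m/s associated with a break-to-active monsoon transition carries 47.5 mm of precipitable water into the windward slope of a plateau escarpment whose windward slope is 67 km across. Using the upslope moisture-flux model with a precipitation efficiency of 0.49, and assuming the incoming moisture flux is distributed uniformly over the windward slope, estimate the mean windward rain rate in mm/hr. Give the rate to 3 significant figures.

Incoming column moisture flux per unit ridge length: F = V × PW = 15.7 × 47.5 = 745.75 mm·m/s.
Spread over the 67 km slope with efficiency ε = 0.49: R = ε·F/W = 0.49 × 745.75 / 67000 m = 5.454e-03 mm/s.
R = 5.454e-03 × 3600 = 19.6 mm/hr.

R ≈ 19.6 mm/hr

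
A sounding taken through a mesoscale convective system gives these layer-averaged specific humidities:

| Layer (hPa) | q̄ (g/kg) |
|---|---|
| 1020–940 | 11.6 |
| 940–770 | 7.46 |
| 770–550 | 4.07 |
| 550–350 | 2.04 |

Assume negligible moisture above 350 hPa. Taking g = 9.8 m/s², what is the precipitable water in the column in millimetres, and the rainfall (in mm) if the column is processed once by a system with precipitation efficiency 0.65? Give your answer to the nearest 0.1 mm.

PW ≈ 35.7 mm; rainfall ≈ 23.2 mm

Precipitable water is the column-integrated vapour mass per unit area: PW = (1/g) Σ q̄ Δp, with q in kg/kg and Δp in Pa (1 kg/m² of water = 1 mm).
Layer 1020–940 hPa: Δp = 80 hPa = 8000 Pa, q̄ = 0.0116 kg/kg → 0.0116 × 8000 / 9.8 = 9.47 mm
Layer 940–770 hPa: Δp = 170 hPa = 17000 Pa, q̄ = 0.00746 kg/kg → 0.00746 × 17000 / 9.8 = 12.94 mm
Layer 770–550 hPa: Δp = 220 hPa = 22000 Pa, q̄ = 0.00407 kg/kg → 0.00407 × 22000 / 9.8 = 9.14 mm
Layer 550–350 hPa: Δp = 200 hPa = 20000 Pa, q̄ = 0.00204 kg/kg → 0.00204 × 20000 / 9.8 = 4.16 mm
PW = 9.47 + 12.94 + 9.14 + 4.16 = 35.71 ≈ 35.7 mm.
Rainfall = ε × PW = 0.65 × 35.7 = 23.2 mm.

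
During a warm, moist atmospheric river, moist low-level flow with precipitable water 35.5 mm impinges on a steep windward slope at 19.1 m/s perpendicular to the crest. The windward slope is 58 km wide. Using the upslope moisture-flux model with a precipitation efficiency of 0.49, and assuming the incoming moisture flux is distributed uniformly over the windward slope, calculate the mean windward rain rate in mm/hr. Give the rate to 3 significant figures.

Incoming column moisture flux per unit ridge length: F = V × PW = 19.1 × 35.5 = 678.05 mm·m/s.
Spread over the 58 km slope with efficiency ε = 0.49: R = ε·F/W = 0.49 × 678.05 / 58000 m = 5.728e-03 mm/s.
R = 5.728e-03 × 3600 = 20.6 mm/hr.

R ≈ 20.6 mm/hr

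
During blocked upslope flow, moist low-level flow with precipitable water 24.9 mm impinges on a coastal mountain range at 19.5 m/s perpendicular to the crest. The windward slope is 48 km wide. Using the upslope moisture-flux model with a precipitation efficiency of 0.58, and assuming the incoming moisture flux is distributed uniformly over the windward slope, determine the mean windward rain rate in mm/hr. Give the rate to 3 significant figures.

Incoming column moisture flux per unit ridge length: F = V × PW = 19.5 × 24.9 = 485.55 mm·m/s.
Spread over the 48 km slope with efficiency ε = 0.58: R = ε·F/W = 0.58 × 485.55 / 48000 m = 5.867e-03 mm/s.
R = 5.867e-03 × 3600 = 21.1 mm/hr.

R ≈ 21.1 mm/hr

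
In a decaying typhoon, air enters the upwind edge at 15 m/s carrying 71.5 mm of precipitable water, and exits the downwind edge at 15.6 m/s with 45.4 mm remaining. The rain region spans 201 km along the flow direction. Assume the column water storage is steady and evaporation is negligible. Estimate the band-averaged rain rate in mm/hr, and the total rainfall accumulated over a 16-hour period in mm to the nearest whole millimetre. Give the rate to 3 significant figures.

R ≈ 6.52 mm/hr; total ≈ 104 mm

Column moisture flux per unit crosswind length is F = V × PW.
Inflow: F_in = 15 × 71.5 = 1072.5 mm·m/s
Outflow: F_out = 15.6 × 45.4 = 708.24 mm·m/s
Steady-state rate R = (F_in − F_out)/L = (1072.5 − 708.24) / 201000 m = 1.812e-03 mm/s.
R = 1.812e-03 × 3600 = 6.52 mm/hr.
Over 16 h: total = 6.52 × 16 = 104.32 ≈ 104 mm.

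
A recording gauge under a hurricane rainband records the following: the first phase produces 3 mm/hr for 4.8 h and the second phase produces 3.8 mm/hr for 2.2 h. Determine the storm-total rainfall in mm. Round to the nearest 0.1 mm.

total ≈ 22.8 mm

Total = Σ Rᵢ Δtᵢ = 3 × 4.8 + 3.8 × 2.2
      = 14.4 + 8.36 = 22.8 mm.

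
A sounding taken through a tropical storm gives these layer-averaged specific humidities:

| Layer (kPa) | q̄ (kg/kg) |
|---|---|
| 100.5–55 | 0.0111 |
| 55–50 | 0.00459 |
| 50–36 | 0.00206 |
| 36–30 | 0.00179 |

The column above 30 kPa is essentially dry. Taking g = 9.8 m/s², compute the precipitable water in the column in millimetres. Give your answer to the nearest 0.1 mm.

Precipitable water is the column-integrated vapour mass per unit area: PW = (1/g) Σ q̄ Δp, with q in kg/kg and Δp in Pa (1 kg/m² of water = 1 mm).
Layer 100.5–55 kPa: Δp = 455 hPa = 45500 Pa, q̄ = 0.0111 kg/kg → 0.0111 × 45500 / 9.8 = 51.54 mm
Layer 55–50 kPa: Δp = 50 hPa = 5000 Pa, q̄ = 0.00459 kg/kg → 0.00459 × 5000 / 9.8 = 2.34 mm
Layer 50–36 kPa: Δp = 140 hPa = 14000 Pa, q̄ = 0.00206 kg/kg → 0.00206 × 14000 / 9.8 = 2.94 mm
Layer 36–30 kPa: Δp = 60 hPa = 6000 Pa, q̄ = 0.00179 kg/kg → 0.00179 × 6000 / 9.8 = 1.10 mm
PW = 51.54 + 2.34 + 2.94 + 1.10 = 57.92 ≈ 57.9 mm.

PW ≈ 57.9 mm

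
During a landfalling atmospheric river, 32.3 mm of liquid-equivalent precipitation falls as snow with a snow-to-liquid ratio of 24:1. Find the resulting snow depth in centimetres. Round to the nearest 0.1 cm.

snow depth ≈ 77.5 cm

Snow depth = liquid × ratio = 32.3 mm × 24 = 775.2 mm = 77.5 cm.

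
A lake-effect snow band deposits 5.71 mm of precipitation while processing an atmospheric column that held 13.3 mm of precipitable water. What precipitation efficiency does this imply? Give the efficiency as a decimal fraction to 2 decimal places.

ε ≈ 0.43

ε = precipitation / PW = 5.71 / 13.3 = 0.43.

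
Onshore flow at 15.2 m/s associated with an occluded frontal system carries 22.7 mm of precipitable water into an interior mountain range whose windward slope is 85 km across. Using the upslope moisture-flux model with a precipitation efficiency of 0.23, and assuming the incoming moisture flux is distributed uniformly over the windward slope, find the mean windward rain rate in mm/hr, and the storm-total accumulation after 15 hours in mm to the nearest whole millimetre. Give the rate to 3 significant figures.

Incoming column moisture flux per unit ridge length: F = V × PW = 15.2 × 22.7 = 345.04 mm·m/s.
Spread over the 85 km slope with efficiency ε = 0.23: R = ε·F/W = 0.23 × 345.04 / 85000 m = 9.336e-04 mm/s.
R = 9.336e-04 × 3600 = 3.36 mm/hr.
Over 15 h: total = 3.36 × 15 = 50.4 ≈ 50 mm.

R ≈ 3.36 mm/hr; total ≈ 50 mm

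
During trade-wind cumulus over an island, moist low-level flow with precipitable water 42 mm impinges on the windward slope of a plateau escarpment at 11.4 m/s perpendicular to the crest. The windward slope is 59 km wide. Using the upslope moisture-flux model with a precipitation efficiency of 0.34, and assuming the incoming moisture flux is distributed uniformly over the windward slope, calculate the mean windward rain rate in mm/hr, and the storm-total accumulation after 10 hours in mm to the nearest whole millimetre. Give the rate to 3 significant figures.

R ≈ 9.93 mm/hr; total ≈ 99 mm

Incoming column moisture flux per unit ridge length: F = V × PW = 11.4 × 42 = 478.8 mm·m/s.
Spread over the 59 km slope with efficiency ε = 0.34: R = ε·F/W = 0.34 × 478.8 / 59000 m = 2.759e-03 mm/s.
R = 2.759e-03 × 3600 = 9.93 mm/hr.
Over 10 h: total = 9.93 × 10 = 99.3 ≈ 99 mm.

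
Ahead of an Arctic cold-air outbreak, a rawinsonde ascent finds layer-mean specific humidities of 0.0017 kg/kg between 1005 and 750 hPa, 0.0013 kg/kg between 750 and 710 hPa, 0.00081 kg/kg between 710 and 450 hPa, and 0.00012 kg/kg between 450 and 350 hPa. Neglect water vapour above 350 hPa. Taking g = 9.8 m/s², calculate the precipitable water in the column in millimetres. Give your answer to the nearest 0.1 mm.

PW ≈ 7.2 mm

Precipitable water is the column-integrated vapour mass per unit area: PW = (1/g) Σ q̄ Δp, with q in kg/kg and Δp in Pa (1 kg/m² of water = 1 mm).
Layer 1005–750 hPa: Δp = 255 hPa = 25500 Pa, q̄ = 0.0017 kg/kg → 0.0017 × 25500 / 9.8 = 4.42 mm
Layer 750–710 hPa: Δp = 40 hPa = 4000 Pa, q̄ = 0.0013 kg/kg → 0.0013 × 4000 / 9.8 = 0.53 mm
Layer 710–450 hPa: Δp = 260 hPa = 26000 Pa, q̄ = 0.00081 kg/kg → 0.00081 × 26000 / 9.8 = 2.15 mm
Layer 450–350 hPa: Δp = 100 hPa = 10000 Pa, q̄ = 0.00012 kg/kg → 0.00012 × 10000 / 9.8 = 0.12 mm
PW = 4.42 + 0.53 + 2.15 + 0.12 = 7.22 ≈ 7.2 mm.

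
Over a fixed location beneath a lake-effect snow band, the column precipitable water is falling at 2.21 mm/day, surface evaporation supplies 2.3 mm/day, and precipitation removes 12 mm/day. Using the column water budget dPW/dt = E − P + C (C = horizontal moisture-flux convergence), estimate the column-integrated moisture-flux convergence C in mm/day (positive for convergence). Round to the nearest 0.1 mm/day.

C ≈ 7.5 mm/day

dPW/dt = -2.21 mm/day.
C = dPW/dt − E + P = (-2.21) − 2.3 + 12 = 7.5 mm/day.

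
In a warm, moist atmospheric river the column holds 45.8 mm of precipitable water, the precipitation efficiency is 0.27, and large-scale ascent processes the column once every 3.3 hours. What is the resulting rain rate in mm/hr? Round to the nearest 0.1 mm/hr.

R ≈ 3.7 mm/hr

Each overturning extracts ε × PW = 0.27 × 45.8 = 12.366 mm.
Rate = ε·PW / τ = 12.366 / 3.3 h = 3.7 mm/hr.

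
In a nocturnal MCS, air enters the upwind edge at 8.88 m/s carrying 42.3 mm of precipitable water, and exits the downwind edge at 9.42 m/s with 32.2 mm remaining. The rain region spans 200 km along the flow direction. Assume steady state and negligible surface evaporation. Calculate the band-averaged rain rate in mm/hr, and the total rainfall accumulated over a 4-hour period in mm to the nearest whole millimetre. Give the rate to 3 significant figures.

R ≈ 1.30 mm/hr; total ≈ 5 mm

Column moisture flux per unit crosswind length is F = V × PW.
Inflow: F_in = 8.88 × 42.3 = 375.624 mm·m/s
Outflow: F_out = 9.42 × 32.2 = 303.324 mm·m/s
Steady-state rate R = (F_in − F_out)/L = (375.624 − 303.324) / 200000 m = 3.615e-04 mm/s.
R = 3.615e-04 × 3600 = 1.30 mm/hr.
Over 4 h: total = 1.30 × 4 = 5.2 ≈ 5 mm.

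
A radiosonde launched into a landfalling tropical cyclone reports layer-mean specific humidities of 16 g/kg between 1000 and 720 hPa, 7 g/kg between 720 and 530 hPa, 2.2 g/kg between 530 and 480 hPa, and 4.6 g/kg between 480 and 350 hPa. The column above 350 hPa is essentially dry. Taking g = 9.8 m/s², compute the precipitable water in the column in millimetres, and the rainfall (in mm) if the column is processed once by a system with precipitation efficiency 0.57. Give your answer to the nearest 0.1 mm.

PW ≈ 66.5 mm; rainfall ≈ 37.9 mm

Precipitable water is the column-integrated vapour mass per unit area: PW = (1/g) Σ q̄ Δp, with q in kg/kg and Δp in Pa (1 kg/m² of water = 1 mm).
Layer 1000–720 hPa: Δp = 280 hPa = 28000 Pa, q̄ = 0.016 kg/kg → 0.016 × 28000 / 9.8 = 45.71 mm
Layer 720–530 hPa: Δp = 190 hPa = 19000 Pa, q̄ = 0.007 kg/kg → 0.007 × 19000 / 9.8 = 13.57 mm
Layer 530–480 hPa: Δp = 50 hPa = 5000 Pa, q̄ = 0.0022 kg/kg → 0.0022 × 5000 / 9.8 = 1.12 mm
Layer 480–350 hPa: Δp = 130 hPa = 13000 Pa, q̄ = 0.0046 kg/kg → 0.0046 × 13000 / 9.8 = 6.10 mm
PW = 45.71 + 13.57 + 1.12 + 6.10 = 66.50 ≈ 66.5 mm.
Rainfall = ε × PW = 0.57 × 66.5 = 37.9 mm.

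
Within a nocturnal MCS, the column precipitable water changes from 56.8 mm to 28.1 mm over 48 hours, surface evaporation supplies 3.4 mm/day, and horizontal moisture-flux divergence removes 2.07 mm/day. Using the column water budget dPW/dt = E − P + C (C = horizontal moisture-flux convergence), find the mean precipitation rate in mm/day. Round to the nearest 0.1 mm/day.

P ≈ 15.7 mm/day

dPW/dt = (28.1 − 56.8) mm / (48/24 day) = -14.350 mm/day.
P = E + C − dPW/dt = 3.4 + (-2.07) − (-14.350) = 15.7 mm/day.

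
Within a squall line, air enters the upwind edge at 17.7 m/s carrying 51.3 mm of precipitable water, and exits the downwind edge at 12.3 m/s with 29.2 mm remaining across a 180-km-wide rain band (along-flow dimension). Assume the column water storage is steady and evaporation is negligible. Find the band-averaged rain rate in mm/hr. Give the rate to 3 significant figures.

Column moisture flux per unit crosswind length is F = V × PW.
Inflow: F_in = 17.7 × 51.3 = 908.01 mm·m/s
Outflow: F_out = 12.3 × 29.2 = 359.16 mm·m/s
Steady-state rate R = (F_in − F_out)/L = (908.01 − 359.16) / 180000 m = 3.049e-03 mm/s.
R = 3.049e-03 × 3600 = 11.0 mm/hr.

R ≈ 11.0 mm/hr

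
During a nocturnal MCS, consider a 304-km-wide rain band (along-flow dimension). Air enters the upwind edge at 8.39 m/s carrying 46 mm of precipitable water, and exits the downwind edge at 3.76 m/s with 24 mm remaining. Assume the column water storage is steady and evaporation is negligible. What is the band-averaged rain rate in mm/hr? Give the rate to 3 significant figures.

Column moisture flux per unit crosswind length is F = V × PW.
Inflow: F_in = 8.39 × 46 = 385.94 mm·m/s
Outflow: F_out = 3.76 × 24 = 90.24 mm·m/s
Steady-state rate R = (F_in − F_out)/L = (385.94 − 90.24) / 304000 m = 9.727e-04 mm/s.
R = 9.727e-04 × 3600 = 3.50 mm/hr.

R ≈ 3.50 mm/hr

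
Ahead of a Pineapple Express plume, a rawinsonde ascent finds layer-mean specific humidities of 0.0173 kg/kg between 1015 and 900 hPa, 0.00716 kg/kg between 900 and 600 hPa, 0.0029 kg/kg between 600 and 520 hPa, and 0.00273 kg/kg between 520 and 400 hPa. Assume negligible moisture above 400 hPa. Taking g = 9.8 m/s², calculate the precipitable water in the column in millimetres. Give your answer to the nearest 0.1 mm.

Precipitable water is the column-integrated vapour mass per unit area: PW = (1/g) Σ q̄ Δp, with q in kg/kg and Δp in Pa (1 kg/m² of water = 1 mm).
Layer 1015–900 hPa: Δp = 115 hPa = 11500 Pa, q̄ = 0.0173 kg/kg → 0.0173 × 11500 / 9.8 = 20.30 mm
Layer 900–600 hPa: Δp = 300 hPa = 30000 Pa, q̄ = 0.00716 kg/kg → 0.00716 × 30000 / 9.8 = 21.92 mm
Layer 600–520 hPa: Δp = 80 hPa = 8000 Pa, q̄ = 0.0029 kg/kg → 0.0029 × 8000 / 9.8 = 2.37 mm
Layer 520–400 hPa: Δp = 120 hPa = 12000 Pa, q̄ = 0.00273 kg/kg → 0.00273 × 12000 / 9.8 = 3.34 mm
PW = 20.30 + 21.92 + 2.37 + 3.34 = 47.93 ≈ 47.9 mm.

PW ≈ 47.9 mm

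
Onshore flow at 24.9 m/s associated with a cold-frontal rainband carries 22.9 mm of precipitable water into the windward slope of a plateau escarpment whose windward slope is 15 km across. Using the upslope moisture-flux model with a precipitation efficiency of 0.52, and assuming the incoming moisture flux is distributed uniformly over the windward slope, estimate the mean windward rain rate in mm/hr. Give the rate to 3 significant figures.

Incoming column moisture flux per unit ridge length: F = V × PW = 24.9 × 22.9 = 570.21 mm·m/s.
Spread over the 15 km slope with efficiency ε = 0.52: R = ε·F/W = 0.52 × 570.21 / 15000 m = 1.977e-02 mm/s.
R = 1.977e-02 × 3600 = 71.2 mm/hr.

R ≈ 71.2 mm/hr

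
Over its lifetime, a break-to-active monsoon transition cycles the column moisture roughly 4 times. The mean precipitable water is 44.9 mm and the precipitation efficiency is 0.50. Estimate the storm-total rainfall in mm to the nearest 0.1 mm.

Each cycle deposits ε × PW = 0.50 × 44.9 = 22.45 mm.
Over 4 cycles: 4 × 22.45 = 89.8 mm.

rainfall ≈ 89.8 mm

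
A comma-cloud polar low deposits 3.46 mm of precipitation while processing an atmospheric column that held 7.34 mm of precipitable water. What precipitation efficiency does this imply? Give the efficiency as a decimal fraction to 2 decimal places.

ε ≈ 0.47

ε = precipitation / PW = 3.46 / 7.34 = 0.47.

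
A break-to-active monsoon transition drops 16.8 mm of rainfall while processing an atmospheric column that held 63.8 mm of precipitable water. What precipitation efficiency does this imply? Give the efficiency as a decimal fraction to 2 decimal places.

ε = rainfall / PW = 16.8 / 63.8 = 0.26.

ε ≈ 0.26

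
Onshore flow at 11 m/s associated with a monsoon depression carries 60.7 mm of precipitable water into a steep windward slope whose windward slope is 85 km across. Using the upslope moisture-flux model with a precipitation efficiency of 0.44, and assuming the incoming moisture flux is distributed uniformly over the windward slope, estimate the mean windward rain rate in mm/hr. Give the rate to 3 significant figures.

Incoming column moisture flux per unit ridge length: F = V × PW = 11 × 60.7 = 667.7 mm·m/s.
Spread over the 85 km slope with efficiency ε = 0.44: R = ε·F/W = 0.44 × 667.7 / 85000 m = 3.456e-03 mm/s.
R = 3.456e-03 × 3600 = 12.4 mm/hr.

R ≈ 12.4 mm/hr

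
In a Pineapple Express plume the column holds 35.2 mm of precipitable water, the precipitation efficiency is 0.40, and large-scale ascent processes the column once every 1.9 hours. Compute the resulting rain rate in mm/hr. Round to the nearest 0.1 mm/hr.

Each overturning extracts ε × PW = 0.40 × 35.2 = 14.08 mm.
Rate = ε·PW / τ = 14.08 / 1.9 h = 7.4 mm/hr.

R ≈ 7.4 mm/hr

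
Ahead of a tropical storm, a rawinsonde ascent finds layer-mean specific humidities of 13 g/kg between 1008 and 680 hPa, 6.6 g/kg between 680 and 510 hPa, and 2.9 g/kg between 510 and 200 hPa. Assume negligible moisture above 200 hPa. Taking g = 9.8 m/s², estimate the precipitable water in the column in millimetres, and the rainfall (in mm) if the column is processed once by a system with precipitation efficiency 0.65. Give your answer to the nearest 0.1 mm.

PW ≈ 64.1 mm; rainfall ≈ 41.7 mm

Precipitable water is the column-integrated vapour mass per unit area: PW = (1/g) Σ q̄ Δp, with q in kg/kg and Δp in Pa (1 kg/m² of water = 1 mm).
Layer 1008–680 hPa: Δp = 328 hPa = 32800 Pa, q̄ = 0.013 kg/kg → 0.013 × 32800 / 9.8 = 43.51 mm
Layer 680–510 hPa: Δp = 170 hPa = 17000 Pa, q̄ = 0.0066 kg/kg → 0.0066 × 17000 / 9.8 = 11.45 mm
Layer 510–200 hPa: Δp = 310 hPa = 31000 Pa, q̄ = 0.0029 kg/kg → 0.0029 × 31000 / 9.8 = 9.17 mm
PW = 43.51 + 11.45 + 9.17 = 64.13 ≈ 64.1 mm.
Rainfall = ε × PW = 0.65 × 64.1 = 41.7 mm.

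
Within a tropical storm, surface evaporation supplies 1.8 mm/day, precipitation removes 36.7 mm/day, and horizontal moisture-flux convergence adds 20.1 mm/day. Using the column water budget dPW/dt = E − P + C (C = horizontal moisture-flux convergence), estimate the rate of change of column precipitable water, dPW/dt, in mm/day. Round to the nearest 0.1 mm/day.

dPW/dt ≈ -14.8 mm/day

dPW/dt = E − P + C = 1.8 − 36.7 + (20.1) = -14.8 mm/day.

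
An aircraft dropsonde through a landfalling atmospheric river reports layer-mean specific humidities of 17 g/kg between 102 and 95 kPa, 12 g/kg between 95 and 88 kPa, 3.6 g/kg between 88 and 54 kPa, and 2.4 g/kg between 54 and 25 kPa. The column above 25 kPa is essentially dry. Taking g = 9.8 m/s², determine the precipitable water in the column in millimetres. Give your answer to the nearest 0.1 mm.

Precipitable water is the column-integrated vapour mass per unit area: PW = (1/g) Σ q̄ Δp, with q in kg/kg and Δp in Pa (1 kg/m² of water = 1 mm).
Layer 102–95 kPa: Δp = 70 hPa = 7000 Pa, q̄ = 0.017 kg/kg → 0.017 × 7000 / 9.8 = 12.14 mm
Layer 95–88 kPa: Δp = 70 hPa = 7000 Pa, q̄ = 0.012 kg/kg → 0.012 × 7000 / 9.8 = 8.57 mm
Layer 88–54 kPa: Δp = 340 hPa = 34000 Pa, q̄ = 0.0036 kg/kg → 0.0036 × 34000 / 9.8 = 12.49 mm
Layer 54–25 kPa: Δp = 290 hPa = 29000 Pa, q̄ = 0.0024 kg/kg → 0.0024 × 29000 / 9.8 = 7.10 mm
PW = 12.14 + 8.57 + 12.49 + 7.10 = 40.30 ≈ 40.3 mm.

PW ≈ 40.3 mm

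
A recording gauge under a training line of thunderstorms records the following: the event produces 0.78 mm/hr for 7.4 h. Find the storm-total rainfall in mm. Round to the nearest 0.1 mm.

total ≈ 5.8 mm

Total = Σ Rᵢ Δtᵢ = 0.78 × 7.4
      = 5.772 = 5.8 mm.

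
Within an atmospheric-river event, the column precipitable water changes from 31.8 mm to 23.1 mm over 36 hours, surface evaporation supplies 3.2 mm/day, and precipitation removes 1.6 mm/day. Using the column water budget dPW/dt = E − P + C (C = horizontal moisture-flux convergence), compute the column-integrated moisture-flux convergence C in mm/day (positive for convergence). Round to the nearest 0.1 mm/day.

dPW/dt = (23.1 − 31.8) mm / (36/24 day) = -5.800 mm/day.
C = dPW/dt − E + P = (-5.800) − 3.2 + 1.6 = -7.4 mm/day.

C ≈ -7.4 mm/day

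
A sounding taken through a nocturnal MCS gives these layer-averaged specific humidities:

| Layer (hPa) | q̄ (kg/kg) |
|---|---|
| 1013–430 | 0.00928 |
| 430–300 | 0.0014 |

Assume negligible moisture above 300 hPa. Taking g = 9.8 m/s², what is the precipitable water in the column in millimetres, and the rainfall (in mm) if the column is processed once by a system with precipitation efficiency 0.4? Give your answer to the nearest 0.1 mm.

Precipitable water is the column-integrated vapour mass per unit area: PW = (1/g) Σ q̄ Δp, with q in kg/kg and Δp in Pa (1 kg/m² of water = 1 mm).
Layer 1013–430 hPa: Δp = 583 hPa = 58300 Pa, q̄ = 0.00928 kg/kg → 0.00928 × 58300 / 9.8 = 55.21 mm
Layer 430–300 hPa: Δp = 130 hPa = 13000 Pa, q̄ = 0.0014 kg/kg → 0.0014 × 13000 / 9.8 = 1.86 mm
PW = 55.21 + 1.86 = 57.07 ≈ 57.1 mm.
Rainfall = ε × PW = 0.4 × 57.1 = 22.8 mm.

PW ≈ 57.1 mm; rainfall ≈ 22.8 mm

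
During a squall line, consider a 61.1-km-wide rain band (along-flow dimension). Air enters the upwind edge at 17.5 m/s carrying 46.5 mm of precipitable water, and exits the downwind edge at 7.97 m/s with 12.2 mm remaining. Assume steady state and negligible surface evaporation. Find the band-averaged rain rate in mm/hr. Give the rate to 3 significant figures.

R ≈ 42.2 mm/hr

Column moisture flux per unit crosswind length is F = V × PW.
Inflow: F_in = 17.5 × 46.5 = 813.75 mm·m/s
Outflow: F_out = 7.97 × 12.2 = 97.234 mm·m/s
Steady-state rate R = (F_in − F_out)/L = (813.75 − 97.234) / 61100 m = 1.173e-02 mm/s.
R = 1.173e-02 × 3600 = 42.2 mm/hr.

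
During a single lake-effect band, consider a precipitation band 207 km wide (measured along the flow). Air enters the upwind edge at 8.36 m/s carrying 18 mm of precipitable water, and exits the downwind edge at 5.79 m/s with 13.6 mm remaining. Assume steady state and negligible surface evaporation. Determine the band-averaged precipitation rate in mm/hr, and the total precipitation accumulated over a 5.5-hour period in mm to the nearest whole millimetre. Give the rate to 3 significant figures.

Column moisture flux per unit crosswind length is F = V × PW.
Inflow: F_in = 8.36 × 18 = 150.48 mm·m/s
Outflow: F_out = 5.79 × 13.6 = 78.744 mm·m/s
Steady-state rate R = (F_in − F_out)/L = (150.48 − 78.744) / 207000 m = 3.466e-04 mm/s.
R = 3.466e-04 × 3600 = 1.25 mm/hr.
Over 5.5 h: total = 1.25 × 5.5 = 6.875 ≈ 7 mm.

R ≈ 1.25 mm/hr; total ≈ 7 mm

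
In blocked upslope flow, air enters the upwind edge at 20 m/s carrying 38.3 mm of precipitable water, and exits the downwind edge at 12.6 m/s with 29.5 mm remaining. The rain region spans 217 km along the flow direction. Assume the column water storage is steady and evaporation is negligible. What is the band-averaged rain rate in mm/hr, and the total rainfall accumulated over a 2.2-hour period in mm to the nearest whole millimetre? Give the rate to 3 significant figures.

R ≈ 6.54 mm/hr; total ≈ 14 mm

Column moisture flux per unit crosswind length is F = V × PW.
Inflow: F_in = 20 × 38.3 = 766 mm·m/s
Outflow: F_out = 12.6 × 29.5 = 371.7 mm·m/s
Steady-state rate R = (F_in − F_out)/L = (766 − 371.7) / 217000 m = 1.817e-03 mm/s.
R = 1.817e-03 × 3600 = 6.54 mm/hr.
Over 2.2 h: total = 6.54 × 2.2 = 14.388 ≈ 14 mm.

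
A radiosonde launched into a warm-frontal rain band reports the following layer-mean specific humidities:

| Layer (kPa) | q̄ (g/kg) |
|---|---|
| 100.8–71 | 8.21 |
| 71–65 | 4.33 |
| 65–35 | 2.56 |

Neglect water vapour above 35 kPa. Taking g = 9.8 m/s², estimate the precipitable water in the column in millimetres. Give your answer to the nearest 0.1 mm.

Precipitable water is the column-integrated vapour mass per unit area: PW = (1/g) Σ q̄ Δp, with q in kg/kg and Δp in Pa (1 kg/m² of water = 1 mm).
Layer 100.8–71 kPa: Δp = 298 hPa = 29800 Pa, q̄ = 0.00821 kg/kg → 0.00821 × 29800 / 9.8 = 24.97 mm
Layer 71–65 kPa: Δp = 60 hPa = 6000 Pa, q̄ = 0.00433 kg/kg → 0.00433 × 6000 / 9.8 = 2.65 mm
Layer 65–35 kPa: Δp = 300 hPa = 30000 Pa, q̄ = 0.00256 kg/kg → 0.00256 × 30000 / 9.8 = 7.84 mm
PW = 24.97 + 2.65 + 7.84 = 35.46 ≈ 35.5 mm.

PW ≈ 35.5 mm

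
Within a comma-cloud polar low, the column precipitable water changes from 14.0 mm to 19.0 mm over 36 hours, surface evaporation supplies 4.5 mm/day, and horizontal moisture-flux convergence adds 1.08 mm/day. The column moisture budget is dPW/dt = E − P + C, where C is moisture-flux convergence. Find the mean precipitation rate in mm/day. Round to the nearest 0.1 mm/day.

P ≈ 2.2 mm/day

dPW/dt = (19.0 − 14.0) mm / (36/24 day) = +3.333 mm/day.
P = E + C − dPW/dt = 4.5 + (1.08) − (+3.333) = 2.2 mm/day.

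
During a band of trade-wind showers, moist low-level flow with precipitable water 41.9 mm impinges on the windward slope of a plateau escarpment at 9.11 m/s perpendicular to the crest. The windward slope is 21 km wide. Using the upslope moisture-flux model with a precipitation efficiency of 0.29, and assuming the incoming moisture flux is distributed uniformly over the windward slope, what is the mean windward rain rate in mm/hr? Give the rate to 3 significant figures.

Incoming column moisture flux per unit ridge length: F = V × PW = 9.11 × 41.9 = 381.709 mm·m/s.
Spread over the 21 km slope with efficiency ε = 0.29: R = ε·F/W = 0.29 × 381.709 / 21000 m = 5.271e-03 mm/s.
R = 5.271e-03 × 3600 = 19.0 mm/hr.

R ≈ 19.0 mm/hr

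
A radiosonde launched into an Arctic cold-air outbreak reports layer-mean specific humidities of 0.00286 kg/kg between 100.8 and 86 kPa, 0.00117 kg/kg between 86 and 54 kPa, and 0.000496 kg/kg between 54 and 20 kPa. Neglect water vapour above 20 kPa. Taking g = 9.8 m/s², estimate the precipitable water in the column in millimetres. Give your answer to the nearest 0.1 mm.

Precipitable water is the column-integrated vapour mass per unit area: PW = (1/g) Σ q̄ Δp, with q in kg/kg and Δp in Pa (1 kg/m² of water = 1 mm).
Layer 100.8–86 kPa: Δp = 148 hPa = 14800 Pa, q̄ = 0.00286 kg/kg → 0.00286 × 14800 / 9.8 = 4.32 mm
Layer 86–54 kPa: Δp = 320 hPa = 32000 Pa, q̄ = 0.00117 kg/kg → 0.00117 × 32000 / 9.8 = 3.82 mm
Layer 54–20 kPa: Δp = 340 hPa = 34000 Pa, q̄ = 0.000496 kg/kg → 0.000496 × 34000 / 9.8 = 1.72 mm
PW = 4.32 + 3.82 + 1.72 = 9.86 ≈ 9.9 mm.

PW ≈ 9.9 mm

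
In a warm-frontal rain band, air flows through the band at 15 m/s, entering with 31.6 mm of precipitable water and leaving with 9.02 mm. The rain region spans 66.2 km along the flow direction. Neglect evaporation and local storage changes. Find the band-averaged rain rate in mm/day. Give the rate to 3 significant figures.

Column moisture flux per unit crosswind length is F = V × PW.
Inflow: F_in = 15 × 31.6 = 474 mm·m/s
Outflow: F_out = 15 × 9.02 = 135.3 mm·m/s
Steady-state rate R = (F_in − F_out)/L = (474 − 135.3) / 66200 m = 5.116e-03 mm/s.
R = 5.116e-03 × 3600 × 24 = 442 mm/day.

R ≈ 442 mm/day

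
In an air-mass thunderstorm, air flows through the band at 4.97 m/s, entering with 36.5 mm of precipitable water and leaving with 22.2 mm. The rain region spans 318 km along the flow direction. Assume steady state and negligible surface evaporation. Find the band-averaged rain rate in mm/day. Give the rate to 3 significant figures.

R ≈ 19.3 mm/day

Column moisture flux per unit crosswind length is F = V × PW.
Inflow: F_in = 4.97 × 36.5 = 181.405 mm·m/s
Outflow: F_out = 4.97 × 22.2 = 110.334 mm·m/s
Steady-state rate R = (F_in − F_out)/L = (181.405 − 110.334) / 318000 m = 2.235e-04 mm/s.
R = 2.235e-04 × 3600 × 24 = 19.3 mm/day.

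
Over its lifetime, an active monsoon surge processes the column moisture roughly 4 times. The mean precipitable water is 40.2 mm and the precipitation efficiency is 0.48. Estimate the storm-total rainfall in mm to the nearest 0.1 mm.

rainfall ≈ 77.2 mm

Each cycle deposits ε × PW = 0.48 × 40.2 = 19.296 mm.
Over 4 cycles: 4 × 19.296 = 77.2 mm.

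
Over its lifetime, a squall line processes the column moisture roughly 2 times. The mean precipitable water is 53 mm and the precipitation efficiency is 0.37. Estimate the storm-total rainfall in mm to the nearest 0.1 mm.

rainfall ≈ 39.2 mm

Each cycle deposits ε × PW = 0.37 × 53 = 19.61 mm.
Over 2 cycles: 2 × 19.61 = 39.2 mm.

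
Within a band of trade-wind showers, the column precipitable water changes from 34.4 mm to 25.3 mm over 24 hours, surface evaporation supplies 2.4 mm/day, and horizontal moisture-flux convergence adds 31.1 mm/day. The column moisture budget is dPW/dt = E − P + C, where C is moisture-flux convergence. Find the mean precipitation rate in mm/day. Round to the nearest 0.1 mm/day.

P ≈ 42.6 mm/day

dPW/dt = (25.3 − 34.4) mm / (24/24 day) = -9.100 mm/day.
P = E + C − dPW/dt = 2.4 + (31.1) − (-9.100) = 42.6 mm/day.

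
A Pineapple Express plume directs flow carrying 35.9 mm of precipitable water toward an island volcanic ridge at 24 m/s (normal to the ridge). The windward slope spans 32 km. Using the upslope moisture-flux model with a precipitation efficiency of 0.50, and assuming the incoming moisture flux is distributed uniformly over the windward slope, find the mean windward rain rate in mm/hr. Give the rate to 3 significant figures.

Incoming column moisture flux per unit ridge length: F = V × PW = 24 × 35.9 = 861.6 mm·m/s.
Spread over the 32 km slope with efficiency ε = 0.50: R = ε·F/W = 0.50 × 861.6 / 32000 m = 1.346e-02 mm/s.
R = 1.346e-02 × 3600 = 48.5 mm/hr.

R ≈ 48.5 mm/hr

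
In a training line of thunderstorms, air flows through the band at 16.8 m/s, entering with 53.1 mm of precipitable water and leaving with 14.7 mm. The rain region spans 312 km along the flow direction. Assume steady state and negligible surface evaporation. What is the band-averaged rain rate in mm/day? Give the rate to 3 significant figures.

R ≈ 179 mm/day

Column moisture flux per unit crosswind length is F = V × PW.
Inflow: F_in = 16.8 × 53.1 = 892.08 mm·m/s
Outflow: F_out = 16.8 × 14.7 = 246.96 mm·m/s
Steady-state rate R = (F_in − F_out)/L = (892.08 − 246.96) / 312000 m = 2.068e-03 mm/s.
R = 2.068e-03 × 3600 × 24 = 179 mm/day.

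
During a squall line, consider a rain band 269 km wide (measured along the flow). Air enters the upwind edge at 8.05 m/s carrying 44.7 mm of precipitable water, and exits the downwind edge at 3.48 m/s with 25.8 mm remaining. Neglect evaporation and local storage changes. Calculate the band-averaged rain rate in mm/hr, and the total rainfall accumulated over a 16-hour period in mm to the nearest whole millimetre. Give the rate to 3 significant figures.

Column moisture flux per unit crosswind length is F = V × PW.
Inflow: F_in = 8.05 × 44.7 = 359.835 mm·m/s
Outflow: F_out = 3.48 × 25.8 = 89.784 mm·m/s
Steady-state rate R = (F_in − F_out)/L = (359.835 − 89.784) / 269000 m = 1.004e-03 mm/s.
R = 1.004e-03 × 3600 = 3.61 mm/hr.
Over 16 h: total = 3.61 × 16 = 57.76 ≈ 58 mm.

R ≈ 3.61 mm/hr; total ≈ 58 mm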